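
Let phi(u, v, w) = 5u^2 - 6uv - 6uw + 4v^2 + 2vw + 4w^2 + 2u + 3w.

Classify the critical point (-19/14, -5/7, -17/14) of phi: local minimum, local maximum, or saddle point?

The Hessian is constant: H = [[10, -6, -6], [-6, 8, 2], [-6, 2, 8]].
Leading principal minors: Δ₁ = 10, Δ₂ = 44, Δ₃ = 168.
All leading minors are positive, so H is positive definite: a local minimum.

local minimum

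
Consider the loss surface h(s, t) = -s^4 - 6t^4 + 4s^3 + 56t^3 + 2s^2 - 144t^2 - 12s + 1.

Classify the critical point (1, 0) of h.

The mixed partial ∂²h/∂s∂t is 0, so the Hessian at any point is diag(h_ss, h_tt) = diag(4(-3s^2 + 6s + 1), 24(-3t^2 + 14t - 12)).
At (1, 0): H = diag(16, -288).
The eigenvalues have opposite signs, so H is indefinite: a saddle point.

saddle point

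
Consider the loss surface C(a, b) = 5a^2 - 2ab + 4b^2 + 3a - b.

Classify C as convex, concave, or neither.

C is quadratic, so its Hessian is the constant matrix H = [[10, -2], [-2, 8]].
det(H) = 76, tr(H) = 18.
det(H) > 0 and tr(H) > 0, so H is positive definite everywhere: convex.

convex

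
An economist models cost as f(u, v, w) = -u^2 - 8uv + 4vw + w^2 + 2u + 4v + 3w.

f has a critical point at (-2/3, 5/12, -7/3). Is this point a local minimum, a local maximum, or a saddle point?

saddle point

The Hessian is constant: H = [[-2, -8, 0], [-8, 0, 4], [0, 4, 2]].
Leading principal minors: Δ₁ = -2, Δ₂ = -64, Δ₃ = -96.
The minors fit neither the all-positive nor the alternating-sign pattern, so H is indefinite: a saddle point.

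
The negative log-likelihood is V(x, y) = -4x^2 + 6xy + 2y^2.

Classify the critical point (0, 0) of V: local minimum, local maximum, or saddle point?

saddle point

The Hessian of V is constant: H = [[-8, 6], [6, 4]].
det(H) = (-8)·4 − 6² = -68.
Since det(H) < 0, H is indefinite and the critical point is a saddle point.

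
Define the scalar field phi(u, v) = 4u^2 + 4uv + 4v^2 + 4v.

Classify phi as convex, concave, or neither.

convex

phi is quadratic, so its Hessian is the constant matrix H = [[8, 4], [4, 8]].
det(H) = 48, tr(H) = 16.
det(H) > 0 and tr(H) > 0, so H is positive definite everywhere: convex.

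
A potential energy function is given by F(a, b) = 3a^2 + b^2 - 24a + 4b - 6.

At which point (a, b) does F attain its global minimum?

(4, -2)

F(a,b) separates as P(a) + Q(b) − 6, so its minimum is min P + min Q − 6.
P'(a) = 6a - 24 vanishes at a ∈ {4}; Q'(b) = 2b + 4 vanishes at b ∈ {-2}.
Local minima of P (where P''>0): P(4)=-48. Local minima of Q: Q(-2)=-4.
So the global minimum of F is P(4) + Q(-2) − 6 = -48 − 4 − 6 = -58, attained at (4, -2).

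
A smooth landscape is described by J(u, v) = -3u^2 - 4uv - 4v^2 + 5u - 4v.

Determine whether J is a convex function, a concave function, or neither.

J is quadratic, so its Hessian is the constant matrix H = [[-6, -4], [-4, -8]].
det(H) = 32, tr(H) = -14.
det(H) > 0 and tr(H) < 0, so H is negative definite everywhere: concave.

concave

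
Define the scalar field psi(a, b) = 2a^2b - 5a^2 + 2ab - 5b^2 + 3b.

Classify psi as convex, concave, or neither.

The term 2a^2b is cubic, so the Hessian is not constant.
∂²psi/∂a² = 4b - 10, which takes both signs as b varies (negative for sufficiently negative b). A diagonal entry of the Hessian changing sign means the Hessian is neither positive- nor negative-semidefinite on all of R^2.

neither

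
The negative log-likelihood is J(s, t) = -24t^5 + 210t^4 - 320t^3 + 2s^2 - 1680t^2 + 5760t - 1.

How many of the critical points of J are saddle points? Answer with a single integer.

2

J separates as a function of s plus a function of t, so ∇J=0 decouples.
∂J/∂s = 4s = 0 at s ∈ {0}; ∂J/∂t = -120(t - 4)(t - 3)(t - 2)(t + 2) = 0 at t ∈ {-2, 2, 3, 4}.
The Hessian is diagonal: diag(J_ss, J_tt). Second derivatives: J_ss(0)=4; J_tt(-2)=14400, J_tt(2)=-960, J_tt(3)=600, J_tt(4)=-1440.
Saddle points occur where the two diagonal entries have opposite signs: (0, 2), (0, 4). Count: 2.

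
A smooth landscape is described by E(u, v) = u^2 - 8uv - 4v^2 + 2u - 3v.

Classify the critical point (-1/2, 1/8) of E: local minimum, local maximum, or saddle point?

The Hessian of E is constant: H = [[2, -8], [-8, -8]].
det(H) = 2·(-8) − (-8)² = -80.
Since det(H) < 0, H is indefinite and the critical point is a saddle point.

saddle point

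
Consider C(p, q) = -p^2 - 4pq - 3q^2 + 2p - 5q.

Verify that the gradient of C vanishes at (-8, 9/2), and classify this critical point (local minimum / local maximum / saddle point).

saddle point

∇C = (-2p - 4q + 2, -4p - 6q - 5); substituting (-8, 9/2) gives ∇C = (0, 0), so (-8, 9/2) is indeed a critical point.
The Hessian of C is constant: H = [[-2, -4], [-4, -6]].
det(H) = (-2)·(-6) − (-4)² = -4.
Since det(H) < 0, H is indefinite and the critical point is a saddle point.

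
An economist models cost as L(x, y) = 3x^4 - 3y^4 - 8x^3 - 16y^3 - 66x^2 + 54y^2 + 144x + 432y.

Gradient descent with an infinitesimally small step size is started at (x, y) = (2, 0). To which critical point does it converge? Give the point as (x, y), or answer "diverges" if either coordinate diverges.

L is separable, so gradient descent decouples: x follows -∂L/∂x, y follows -∂L/∂y.
∂L/∂x = 12(x - 4)(x - 1)(x + 3); at x=2 this is -120, so x increases.
∂L/∂y = -12(y - 3)(y + 3)(y + 4); at y=0 this is 432, so y decreases.
x converges to its nearest critical value 4 (a local min of the x-part); y converges to -3. The iterate converges to (4, -3).

(4, -3)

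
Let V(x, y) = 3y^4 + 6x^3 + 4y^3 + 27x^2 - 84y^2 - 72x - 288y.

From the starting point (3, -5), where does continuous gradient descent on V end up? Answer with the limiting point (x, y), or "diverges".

(1, -3)

V is separable, so gradient descent decouples: x follows -∂V/∂x, y follows -∂V/∂y.
∂V/∂x = 18(x - 1)(x + 4); at x=3 this is 252, so x decreases.
∂V/∂y = 12(y - 4)(y + 2)(y + 3); at y=-5 this is -648, so y increases.
x converges to its nearest critical value 1 (a local min of the x-part); y converges to -3. The iterate converges to (1, -3).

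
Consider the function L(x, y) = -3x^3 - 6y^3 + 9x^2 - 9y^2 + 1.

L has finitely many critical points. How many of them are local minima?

L separates as a function of x plus a function of y, so ∇L=0 decouples.
∂L/∂x = -9x(x - 2) = 0 at x ∈ {0, 2}; ∂L/∂y = -18y(y + 1) = 0 at y ∈ {-1, 0}.
The Hessian is diagonal: diag(L_xx, L_yy). Second derivatives: L_xx(0)=18, L_xx(2)=-18; L_yy(-1)=18, L_yy(0)=-18.
Local minima occur where both diagonal entries positive: (0, -1). Count: 1.

1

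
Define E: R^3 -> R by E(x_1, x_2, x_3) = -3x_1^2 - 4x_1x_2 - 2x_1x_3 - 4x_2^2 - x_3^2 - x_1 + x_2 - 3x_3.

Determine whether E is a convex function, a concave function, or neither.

E is quadratic, so its Hessian is the constant matrix H = [[-6, -4, -2], [-4, -8, 0], [-2, 0, -2]].
Leading principal minors: -6, 32, -32.
Signs alternate −, +, − ⇒ H ≺ 0 ⇒ concave.

concave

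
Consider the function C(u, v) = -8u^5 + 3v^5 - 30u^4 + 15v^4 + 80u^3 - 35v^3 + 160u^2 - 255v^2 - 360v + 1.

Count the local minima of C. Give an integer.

C separates as a function of u plus a function of v, so ∇C=0 decouples.
∂C/∂u = -40u(u - 2)(u + 1)(u + 4) = 0 at u ∈ {-4, -1, 0, 2}; ∂C/∂v = 15(v - 3)(v + 1)(v + 2)(v + 4) = 0 at v ∈ {-4, -2, -1, 3}.
The Hessian is diagonal: diag(C_uu, C_vv). Second derivatives: C_uu(-4)=2880, C_uu(-1)=-360, C_uu(0)=320, C_uu(2)=-1440; C_vv(-4)=-630, C_vv(-2)=150, C_vv(-1)=-180, C_vv(3)=2100.
Local minima occur where both diagonal entries positive: (-4, -2), (-4, 3), (0, -2), (0, 3). Count: 4.

4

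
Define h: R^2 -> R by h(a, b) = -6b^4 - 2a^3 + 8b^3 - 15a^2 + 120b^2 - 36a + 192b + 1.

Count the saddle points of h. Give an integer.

h separates as a function of a plus a function of b, so ∇h=0 decouples.
∂h/∂a = -6(a + 2)(a + 3) = 0 at a ∈ {-3, -2}; ∂h/∂b = -24(b - 4)(b + 1)(b + 2) = 0 at b ∈ {-2, -1, 4}.
The Hessian is diagonal: diag(h_aa, h_bb). Second derivatives: h_aa(-3)=6, h_aa(-2)=-6; h_bb(-2)=-144, h_bb(-1)=120, h_bb(4)=-720.
Saddle points occur where the two diagonal entries have opposite signs: (-3, -2), (-3, 4), (-2, -1). Count: 3.

3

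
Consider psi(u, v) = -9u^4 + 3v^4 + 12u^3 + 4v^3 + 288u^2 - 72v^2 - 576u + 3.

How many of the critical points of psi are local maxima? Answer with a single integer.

2

psi separates as a function of u plus a function of v, so ∇psi=0 decouples.
∂psi/∂u = -36(u - 4)(u - 1)(u + 4) = 0 at u ∈ {-4, 1, 4}; ∂psi/∂v = 12v(v - 3)(v + 4) = 0 at v ∈ {-4, 0, 3}.
The Hessian is diagonal: diag(psi_uu, psi_vv). Second derivatives: psi_uu(-4)=-1440, psi_uu(1)=540, psi_uu(4)=-864; psi_vv(-4)=336, psi_vv(0)=-144, psi_vv(3)=252.
Local maxima occur where both diagonal entries negative: (-4, 0), (4, 0). Count: 2.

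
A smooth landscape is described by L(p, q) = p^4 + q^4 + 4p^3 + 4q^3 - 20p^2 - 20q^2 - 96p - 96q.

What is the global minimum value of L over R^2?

L(p,q) separates as A(p) + B(q), so its minimum is min A + min B.
A'(p) = 4(p - 3)(p + 2)(p + 4) vanishes at p ∈ {-4, -2, 3}; B'(q) = 4(q - 3)(q + 2)(q + 4) vanishes at q ∈ {-4, -2, 3}.
Local minima of A (where A''>0): A(-4)=64, A(3)=-279. Local minima of B: B(-4)=64, B(3)=-279.
So the global minimum of L is A(3) + B(3) = -279 − 279 = -558, attained at (3, 3).

-558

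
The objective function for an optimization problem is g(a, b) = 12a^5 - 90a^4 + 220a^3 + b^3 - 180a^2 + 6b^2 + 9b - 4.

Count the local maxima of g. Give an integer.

g separates as a function of a plus a function of b, so ∇g=0 decouples.
∂g/∂a = 60a(a - 3)(a - 2)(a - 1) = 0 at a ∈ {0, 1, 2, 3}; ∂g/∂b = 3(b + 1)(b + 3) = 0 at b ∈ {-3, -1}.
The Hessian is diagonal: diag(g_aa, g_bb). Second derivatives: g_aa(0)=-360, g_aa(1)=120, g_aa(2)=-120, g_aa(3)=360; g_bb(-3)=-6, g_bb(-1)=6.
Local maxima occur where both diagonal entries negative: (0, -3), (2, -3). Count: 2.

2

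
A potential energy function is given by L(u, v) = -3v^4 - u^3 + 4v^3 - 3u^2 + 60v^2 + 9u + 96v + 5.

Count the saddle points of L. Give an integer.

3

L separates as a function of u plus a function of v, so ∇L=0 decouples.
∂L/∂u = -3(u - 1)(u + 3) = 0 at u ∈ {-3, 1}; ∂L/∂v = -12(v - 4)(v + 1)(v + 2) = 0 at v ∈ {-2, -1, 4}.
The Hessian is diagonal: diag(L_uu, L_vv). Second derivatives: L_uu(-3)=12, L_uu(1)=-12; L_vv(-2)=-72, L_vv(-1)=60, L_vv(4)=-360.
Saddle points occur where the two diagonal entries have opposite signs: (-3, -2), (-3, 4), (1, -1). Count: 3.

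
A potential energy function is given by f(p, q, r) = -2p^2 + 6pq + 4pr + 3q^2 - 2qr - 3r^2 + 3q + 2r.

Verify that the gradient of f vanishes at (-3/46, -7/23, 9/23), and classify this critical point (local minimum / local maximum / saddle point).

∇f = (-4p + 6q + 4r, 6p + 6q - 2r + 3, 4p - 2q - 6r + 2); substituting (-3/46, -7/23, 9/23) gives ∇f = (0, 0, 0), so (-3/46, -7/23, 9/23) is indeed a critical point.
The Hessian is constant: H = [[-4, 6, 4], [6, 6, -2], [4, -2, -6]].
Leading principal minors: Δ₁ = -4, Δ₂ = -60, Δ₃ = 184.
The minors fit neither the all-positive nor the alternating-sign pattern, so H is indefinite: a saddle point.

saddle point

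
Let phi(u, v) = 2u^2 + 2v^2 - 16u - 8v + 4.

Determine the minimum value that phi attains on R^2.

-36

phi(u,v) separates as P(u) + Q(v) + 4, so its minimum is min P + min Q + 4.
P'(u) = 4u - 16 vanishes at u ∈ {4}; Q'(v) = 4v - 8 vanishes at v ∈ {2}.
Local minima of P (where P''>0): P(4)=-32. Local minima of Q: Q(2)=-8.
So the global minimum of phi is P(4) + Q(2) + 4 = -32 − 8 + 4 = -36, attained at (4, 2).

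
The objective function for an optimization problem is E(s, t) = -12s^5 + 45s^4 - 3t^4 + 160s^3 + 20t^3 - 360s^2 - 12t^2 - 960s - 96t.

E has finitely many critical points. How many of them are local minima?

2

E separates as a function of s plus a function of t, so ∇E=0 decouples.
∂E/∂s = -60(s - 4)(s - 2)(s + 1)(s + 2) = 0 at s ∈ {-2, -1, 2, 4}; ∂E/∂t = -12(t - 4)(t - 2)(t + 1) = 0 at t ∈ {-1, 2, 4}.
The Hessian is diagonal: diag(E_ss, E_tt). Second derivatives: E_ss(-2)=1440, E_ss(-1)=-900, E_ss(2)=1440, E_ss(4)=-3600; E_tt(-1)=-180, E_tt(2)=72, E_tt(4)=-120.
Local minima occur where both diagonal entries positive: (-2, 2), (2, 2). Count: 2.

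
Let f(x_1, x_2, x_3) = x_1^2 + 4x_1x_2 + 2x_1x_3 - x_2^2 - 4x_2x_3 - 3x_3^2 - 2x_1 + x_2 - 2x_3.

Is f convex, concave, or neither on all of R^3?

f is quadratic, so its Hessian is the constant matrix H = [[2, 4, 2], [4, -2, -4], [2, -4, -6]].
Leading principal minors: 2, -20, 32.
Neither pattern holds ⇒ H is indefinite ⇒ neither convex nor concave.

neither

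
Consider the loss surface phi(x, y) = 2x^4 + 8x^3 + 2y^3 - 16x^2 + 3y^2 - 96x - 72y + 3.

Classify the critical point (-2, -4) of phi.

The mixed partial ∂²phi/∂x∂y is 0, so the Hessian at any point is diag(phi_xx, phi_yy) = diag(8(3x^2 + 6x - 4), 6(2y + 1)).
At (-2, -4): H = diag(-32, -42).
Both eigenvalues are negative, so H is negative definite: a local maximum.

local maximum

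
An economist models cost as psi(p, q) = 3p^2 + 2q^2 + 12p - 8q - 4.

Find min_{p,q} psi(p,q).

-24

psi(p,q) separates as A(p) + B(q) − 4, so its minimum is min A + min B − 4.
A'(p) = 6p + 12 vanishes at p ∈ {-2}; B'(q) = 4q - 8 vanishes at q ∈ {2}.
Local minima of A (where A''>0): A(-2)=-12. Local minima of B: B(2)=-8.
So the global minimum of psi is A(-2) + B(2) − 4 = -12 − 8 − 4 = -24, attained at (-2, 2).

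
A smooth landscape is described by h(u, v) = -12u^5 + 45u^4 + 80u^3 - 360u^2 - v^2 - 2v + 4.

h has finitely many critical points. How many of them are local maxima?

h separates as a function of u plus a function of v, so ∇h=0 decouples.
∂h/∂u = -60u(u - 3)(u - 2)(u + 2) = 0 at u ∈ {-2, 0, 2, 3}; ∂h/∂v = -2(v + 1) = 0 at v ∈ {-1}.
The Hessian is diagonal: diag(h_uu, h_vv). Second derivatives: h_uu(-2)=2400, h_uu(0)=-720, h_uu(2)=480, h_uu(3)=-900; h_vv(-1)=-2.
Local maxima occur where both diagonal entries negative: (0, -1), (3, -1). Count: 2.

2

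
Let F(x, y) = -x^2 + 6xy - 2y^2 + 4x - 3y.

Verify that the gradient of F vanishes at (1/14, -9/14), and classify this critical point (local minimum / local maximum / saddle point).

∇F = (-2x + 6y + 4, 6x - 4y - 3); substituting (1/14, -9/14) gives ∇F = (0, 0), so (1/14, -9/14) is indeed a critical point.
The Hessian of F is constant: H = [[-2, 6], [6, -4]].
det(H) = (-2)·(-4) − 6² = -28.
Since det(H) < 0, H is indefinite and the critical point is a saddle point.

saddle point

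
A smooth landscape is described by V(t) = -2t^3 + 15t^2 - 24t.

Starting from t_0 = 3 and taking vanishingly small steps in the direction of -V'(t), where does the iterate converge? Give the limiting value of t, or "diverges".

1

V'(t) = -6(t - 4)(t - 1), so V'(3) = 12.
Gradient descent moves in the -V' direction, i.e. t is decreasing.
The nearest critical point in that direction is t = 1, where V'' = 18 > 0 (a local minimum). The iterate converges there.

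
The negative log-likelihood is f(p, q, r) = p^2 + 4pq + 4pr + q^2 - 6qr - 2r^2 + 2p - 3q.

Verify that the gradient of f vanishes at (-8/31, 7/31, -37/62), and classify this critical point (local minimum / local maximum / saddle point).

saddle point

∇f = (2p + 4q + 4r + 2, 4p + 2q - 6r - 3, 4p - 6q - 4r); substituting (-8/31, 7/31, -37/62) gives ∇f = (0, 0, 0), so (-8/31, 7/31, -37/62) is indeed a critical point.
The Hessian is constant: H = [[2, 4, 4], [4, 2, -6], [4, -6, -4]].
Leading principal minors: Δ₁ = 2, Δ₂ = -12, Δ₃ = -248.
The minors fit neither the all-positive nor the alternating-sign pattern, so H is indefinite: a saddle point.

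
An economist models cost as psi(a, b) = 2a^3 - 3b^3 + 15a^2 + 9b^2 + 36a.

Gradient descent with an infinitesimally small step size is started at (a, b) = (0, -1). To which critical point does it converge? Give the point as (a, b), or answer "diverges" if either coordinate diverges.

psi is separable, so gradient descent decouples: a follows -∂psi/∂a, b follows -∂psi/∂b.
∂psi/∂a = 6(a + 2)(a + 3); at a=0 this is 36, so a decreases.
∂psi/∂b = -9b(b - 2); at b=-1 this is -27, so b increases.
a converges to its nearest critical value -2 (a local min of the a-part); b converges to 0. The iterate converges to (-2, 0).

(-2, 0)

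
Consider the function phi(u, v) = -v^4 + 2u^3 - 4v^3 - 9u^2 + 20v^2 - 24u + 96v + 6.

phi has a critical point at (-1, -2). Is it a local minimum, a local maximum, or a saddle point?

The mixed partial ∂²phi/∂u∂v is 0, so the Hessian at any point is diag(phi_uu, phi_vv) = diag(6(2u - 3), 4(-3v^2 - 6v + 10)).
At (-1, -2): H = diag(-30, 40).
The eigenvalues have opposite signs, so H is indefinite: a saddle point.

saddle point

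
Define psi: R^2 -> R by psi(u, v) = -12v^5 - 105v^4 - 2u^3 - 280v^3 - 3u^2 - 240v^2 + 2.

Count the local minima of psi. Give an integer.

psi separates as a function of u plus a function of v, so ∇psi=0 decouples.
∂psi/∂u = -6u(u + 1) = 0 at u ∈ {-1, 0}; ∂psi/∂v = -60v(v + 1)(v + 2)(v + 4) = 0 at v ∈ {-4, -2, -1, 0}.
The Hessian is diagonal: diag(psi_uu, psi_vv). Second derivatives: psi_uu(-1)=6, psi_uu(0)=-6; psi_vv(-4)=1440, psi_vv(-2)=-240, psi_vv(-1)=180, psi_vv(0)=-480.
Local minima occur where both diagonal entries positive: (-1, -4), (-1, -1). Count: 2.

2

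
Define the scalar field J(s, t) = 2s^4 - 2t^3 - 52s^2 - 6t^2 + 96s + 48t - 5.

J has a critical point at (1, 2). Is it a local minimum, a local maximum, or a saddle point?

The mixed partial ∂²J/∂s∂t is 0, so the Hessian at any point is diag(J_ss, J_tt) = diag(8(3s^2 - 13), -12(t + 1)).
At (1, 2): H = diag(-80, -36).
Both eigenvalues are negative, so H is negative definite: a local maximum.

local maximum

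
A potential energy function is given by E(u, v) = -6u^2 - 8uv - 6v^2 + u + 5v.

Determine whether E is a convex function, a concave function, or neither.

concave

E is quadratic, so its Hessian is the constant matrix H = [[-12, -8], [-8, -12]].
det(H) = 80, tr(H) = -24.
det(H) > 0 and tr(H) < 0, so H is negative definite everywhere: concave.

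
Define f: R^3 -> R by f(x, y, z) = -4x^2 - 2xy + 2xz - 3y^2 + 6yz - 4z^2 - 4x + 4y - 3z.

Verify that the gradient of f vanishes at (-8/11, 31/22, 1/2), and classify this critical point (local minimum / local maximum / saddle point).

local maximum

∇f = (-8x - 2y + 2z - 4, -2x - 6y + 6z + 4, 2x + 6y - 8z - 3); substituting (-8/11, 31/22, 1/2) gives ∇f = (0, 0, 0), so (-8/11, 31/22, 1/2) is indeed a critical point.
The Hessian is constant: H = [[-8, -2, 2], [-2, -6, 6], [2, 6, -8]].
Leading principal minors: Δ₁ = -8, Δ₂ = 44, Δ₃ = -88.
The minors alternate sign starting negative (−, +, −), so H is negative definite: a local maximum.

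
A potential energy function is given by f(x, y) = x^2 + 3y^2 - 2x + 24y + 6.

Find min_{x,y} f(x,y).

f(x,y) separates as P(x) + Q(y) + 6, so its minimum is min P + min Q + 6.
P'(x) = 2x - 2 vanishes at x ∈ {1}; Q'(y) = 6y + 24 vanishes at y ∈ {-4}.
Local minima of P (where P''>0): P(1)=-1. Local minima of Q: Q(-4)=-48.
So the global minimum of f is P(1) + Q(-4) + 6 = -1 − 48 + 6 = -43, attained at (1, -4).

-43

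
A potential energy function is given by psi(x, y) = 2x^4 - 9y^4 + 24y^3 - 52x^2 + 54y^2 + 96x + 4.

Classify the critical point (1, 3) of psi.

The mixed partial ∂²psi/∂x∂y is 0, so the Hessian at any point is diag(psi_xx, psi_yy) = diag(8(3x^2 - 13), 36(-3y^2 + 4y + 3)).
At (1, 3): H = diag(-80, -432).
Both eigenvalues are negative, so H is negative definite: a local maximum.

local maximum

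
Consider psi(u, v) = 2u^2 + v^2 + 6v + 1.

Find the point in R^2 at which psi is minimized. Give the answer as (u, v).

(0, -3)

psi(u,v) separates as P(u) + Q(v) + 1, so its minimum is min P + min Q + 1.
P'(u) = 4u vanishes at u ∈ {0}; Q'(v) = 2v + 6 vanishes at v ∈ {-3}.
Local minima of P (where P''>0): P(0)=0. Local minima of Q: Q(-3)=-9.
So the global minimum of psi is P(0) + Q(-3) + 1 = 0 − 9 + 1 = -8, attained at (0, -3).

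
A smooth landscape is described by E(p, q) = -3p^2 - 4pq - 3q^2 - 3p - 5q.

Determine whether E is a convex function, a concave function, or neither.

E is quadratic, so its Hessian is the constant matrix H = [[-6, -4], [-4, -6]].
det(H) = 20, tr(H) = -12.
det(H) > 0 and tr(H) < 0, so H is negative definite everywhere: concave.

concave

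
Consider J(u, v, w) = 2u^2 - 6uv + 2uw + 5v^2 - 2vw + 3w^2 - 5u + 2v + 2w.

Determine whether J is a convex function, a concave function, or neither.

J is quadratic, so its Hessian is the constant matrix H = [[4, -6, 2], [-6, 10, -2], [2, -2, 6]].
Leading principal minors: 4, 4, 16.
All positive ⇒ H ≻ 0 ⇒ convex.

convex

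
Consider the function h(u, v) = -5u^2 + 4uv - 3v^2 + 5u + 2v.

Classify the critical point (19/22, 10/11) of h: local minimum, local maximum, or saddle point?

local maximum

The Hessian of h is constant: H = [[-10, 4], [4, -6]].
det(H) = (-10)·(-6) − 4² = 44.
det(H) > 0 and tr(H) = -16 < 0, so H is negative definite and the point is a local maximum.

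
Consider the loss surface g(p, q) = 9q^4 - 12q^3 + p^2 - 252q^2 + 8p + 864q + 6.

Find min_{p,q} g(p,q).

-4426

g(p,q) separates as A(p) + B(q) + 6, so its minimum is min A + min B + 6.
A'(p) = 2p + 8 vanishes at p ∈ {-4}; B'(q) = 36(q - 3)(q - 2)(q + 4) vanishes at q ∈ {-4, 2, 3}.
Local minima of A (where A''>0): A(-4)=-16. Local minima of B: B(-4)=-4416, B(3)=729.
So the global minimum of g is A(-4) + B(-4) + 6 = -16 − 4416 + 6 = -4426, attained at (-4, -4).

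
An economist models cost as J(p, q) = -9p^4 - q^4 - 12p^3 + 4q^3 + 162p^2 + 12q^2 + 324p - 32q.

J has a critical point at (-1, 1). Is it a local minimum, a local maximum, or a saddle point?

local minimum

The mixed partial ∂²J/∂p∂q is 0, so the Hessian at any point is diag(J_pp, J_qq) = diag(36(-3p^2 - 2p + 9), 12(-q^2 + 2q + 2)).
At (-1, 1): H = diag(288, 36).
Both eigenvalues are positive, so H is positive definite: a local minimum.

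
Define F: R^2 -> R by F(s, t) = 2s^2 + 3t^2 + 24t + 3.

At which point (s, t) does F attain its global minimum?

(0, -4)

F(s,t) separates as P(s) + Q(t) + 3, so its minimum is min P + min Q + 3.
P'(s) = 4s vanishes at s ∈ {0}; Q'(t) = 6(t + 4) vanishes at t ∈ {-4}.
Local minima of P (where P''>0): P(0)=0. Local minima of Q: Q(-4)=-48.
So the global minimum of F is P(0) + Q(-4) + 3 = 0 − 48 + 3 = -45, attained at (0, -4).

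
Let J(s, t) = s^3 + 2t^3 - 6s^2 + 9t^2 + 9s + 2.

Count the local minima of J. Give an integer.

J separates as a function of s plus a function of t, so ∇J=0 decouples.
∂J/∂s = 3(s - 3)(s - 1) = 0 at s ∈ {1, 3}; ∂J/∂t = 6t(t + 3) = 0 at t ∈ {-3, 0}.
The Hessian is diagonal: diag(J_ss, J_tt). Second derivatives: J_ss(1)=-6, J_ss(3)=6; J_tt(-3)=-18, J_tt(0)=18.
Local minima occur where both diagonal entries positive: (3, 0). Count: 1.

1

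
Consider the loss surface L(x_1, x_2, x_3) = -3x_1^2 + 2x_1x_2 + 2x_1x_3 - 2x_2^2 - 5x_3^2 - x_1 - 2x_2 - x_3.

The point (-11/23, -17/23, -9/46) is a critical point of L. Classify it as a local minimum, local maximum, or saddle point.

The Hessian is constant: H = [[-6, 2, 2], [2, -4, 0], [2, 0, -10]].
Leading principal minors: Δ₁ = -6, Δ₂ = 20, Δ₃ = -184.
The minors alternate sign starting negative (−, +, −), so H is negative definite: a local maximum.

local maximum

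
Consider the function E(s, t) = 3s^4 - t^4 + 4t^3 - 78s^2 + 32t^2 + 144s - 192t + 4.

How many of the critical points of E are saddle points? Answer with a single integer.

E separates as a function of s plus a function of t, so ∇E=0 decouples.
∂E/∂s = 12(s - 3)(s - 1)(s + 4) = 0 at s ∈ {-4, 1, 3}; ∂E/∂t = -4(t - 4)(t - 3)(t + 4) = 0 at t ∈ {-4, 3, 4}.
The Hessian is diagonal: diag(E_ss, E_tt). Second derivatives: E_ss(-4)=420, E_ss(1)=-120, E_ss(3)=168; E_tt(-4)=-224, E_tt(3)=28, E_tt(4)=-32.
Saddle points occur where the two diagonal entries have opposite signs: (-4, -4), (-4, 4), (1, 3), (3, -4), (3, 4). Count: 5.

5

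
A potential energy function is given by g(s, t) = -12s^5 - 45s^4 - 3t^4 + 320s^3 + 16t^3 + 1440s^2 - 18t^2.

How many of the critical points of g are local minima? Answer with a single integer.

2

g separates as a function of s plus a function of t, so ∇g=0 decouples.
∂g/∂s = -60s(s - 4)(s + 3)(s + 4) = 0 at s ∈ {-4, -3, 0, 4}; ∂g/∂t = -12t(t - 3)(t - 1) = 0 at t ∈ {0, 1, 3}.
The Hessian is diagonal: diag(g_ss, g_tt). Second derivatives: g_ss(-4)=1920, g_ss(-3)=-1260, g_ss(0)=2880, g_ss(4)=-13440; g_tt(0)=-36, g_tt(1)=24, g_tt(3)=-72.
Local minima occur where both diagonal entries positive: (-4, 1), (0, 1). Count: 2.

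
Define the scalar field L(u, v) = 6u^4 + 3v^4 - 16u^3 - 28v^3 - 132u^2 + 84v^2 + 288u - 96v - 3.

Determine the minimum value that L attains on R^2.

-1201

L(u,v) separates as P(u) + Q(v) − 3, so its minimum is min P + min Q − 3.
P'(u) = 24(u - 4)(u - 1)(u + 3) vanishes at u ∈ {-3, 1, 4}; Q'(v) = 12(v - 4)(v - 2)(v - 1) vanishes at v ∈ {1, 2, 4}.
Local minima of P (where P''>0): P(-3)=-1134, P(4)=-448. Local minima of Q: Q(1)=-37, Q(4)=-64.
So the global minimum of L is P(-3) + Q(4) − 3 = -1134 − 64 − 3 = -1201, attained at (-3, 4).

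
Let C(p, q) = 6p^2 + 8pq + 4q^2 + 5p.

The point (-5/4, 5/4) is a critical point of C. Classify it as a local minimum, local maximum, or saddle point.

The Hessian of C is constant: H = [[12, 8], [8, 8]].
det(H) = 12·8 − 8² = 32.
det(H) > 0 and tr(H) = 20 > 0, so H is positive definite and the point is a local minimum.

local minimum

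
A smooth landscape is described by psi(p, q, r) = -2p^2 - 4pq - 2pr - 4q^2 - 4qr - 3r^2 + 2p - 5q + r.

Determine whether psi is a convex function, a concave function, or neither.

concave

psi is quadratic, so its Hessian is the constant matrix H = [[-4, -4, -2], [-4, -8, -4], [-2, -4, -6]].
Leading principal minors: -4, 16, -64.
Signs alternate −, +, − ⇒ H ≺ 0 ⇒ concave.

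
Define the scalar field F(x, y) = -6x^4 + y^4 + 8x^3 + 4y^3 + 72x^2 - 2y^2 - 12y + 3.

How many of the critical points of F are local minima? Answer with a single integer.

2

F separates as a function of x plus a function of y, so ∇F=0 decouples.
∂F/∂x = -24x(x - 3)(x + 2) = 0 at x ∈ {-2, 0, 3}; ∂F/∂y = 4(y - 1)(y + 1)(y + 3) = 0 at y ∈ {-3, -1, 1}.
The Hessian is diagonal: diag(F_xx, F_yy). Second derivatives: F_xx(-2)=-240, F_xx(0)=144, F_xx(3)=-360; F_yy(-3)=32, F_yy(-1)=-16, F_yy(1)=32.
Local minima occur where both diagonal entries positive: (0, -3), (0, 1). Count: 2.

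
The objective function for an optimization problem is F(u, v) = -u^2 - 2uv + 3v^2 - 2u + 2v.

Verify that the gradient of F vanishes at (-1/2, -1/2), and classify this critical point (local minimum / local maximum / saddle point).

∇F = (-2u - 2v - 2, -2u + 6v + 2); substituting (-1/2, -1/2) gives ∇F = (0, 0), so (-1/2, -1/2) is indeed a critical point.
The Hessian of F is constant: H = [[-2, -2], [-2, 6]].
det(H) = (-2)·6 − (-2)² = -16.
Since det(H) < 0, H is indefinite and the critical point is a saddle point.

saddle point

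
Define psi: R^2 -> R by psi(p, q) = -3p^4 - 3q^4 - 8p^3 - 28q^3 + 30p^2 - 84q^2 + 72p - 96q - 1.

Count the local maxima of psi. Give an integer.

psi separates as a function of p plus a function of q, so ∇psi=0 decouples.
∂psi/∂p = -12(p - 2)(p + 1)(p + 3) = 0 at p ∈ {-3, -1, 2}; ∂psi/∂q = -12(q + 1)(q + 2)(q + 4) = 0 at q ∈ {-4, -2, -1}.
The Hessian is diagonal: diag(psi_pp, psi_qq). Second derivatives: psi_pp(-3)=-120, psi_pp(-1)=72, psi_pp(2)=-180; psi_qq(-4)=-72, psi_qq(-2)=24, psi_qq(-1)=-36.
Local maxima occur where both diagonal entries negative: (-3, -4), (-3, -1), (2, -4), (2, -1). Count: 4.

4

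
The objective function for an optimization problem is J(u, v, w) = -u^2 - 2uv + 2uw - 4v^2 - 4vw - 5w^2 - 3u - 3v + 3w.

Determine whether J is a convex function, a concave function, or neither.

J is quadratic, so its Hessian is the constant matrix H = [[-2, -2, 2], [-2, -8, -4], [2, -4, -10]].
Leading principal minors: -2, 12, -24.
Signs alternate −, +, − ⇒ H ≺ 0 ⇒ concave.

concave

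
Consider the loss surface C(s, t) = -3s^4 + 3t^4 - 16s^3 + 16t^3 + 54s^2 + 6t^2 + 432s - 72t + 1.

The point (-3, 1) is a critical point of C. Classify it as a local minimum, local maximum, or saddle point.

local minimum

The mixed partial ∂²C/∂s∂t is 0, so the Hessian at any point is diag(C_ss, C_tt) = diag(12(-3s^2 - 8s + 9), 12(3t^2 + 8t + 1)).
At (-3, 1): H = diag(72, 144).
Both eigenvalues are positive, so H is positive definite: a local minimum.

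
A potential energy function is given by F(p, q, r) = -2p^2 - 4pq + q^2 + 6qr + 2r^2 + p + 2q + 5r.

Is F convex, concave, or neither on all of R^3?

neither

F is quadratic, so its Hessian is the constant matrix H = [[-4, -4, 0], [-4, 2, 6], [0, 6, 4]].
Leading principal minors: -4, -24, 48.
Neither pattern holds ⇒ H is indefinite ⇒ neither convex nor concave.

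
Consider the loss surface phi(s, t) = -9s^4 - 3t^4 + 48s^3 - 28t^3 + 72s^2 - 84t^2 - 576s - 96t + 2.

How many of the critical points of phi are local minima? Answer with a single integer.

phi separates as a function of s plus a function of t, so ∇phi=0 decouples.
∂phi/∂s = -36(s - 4)(s - 2)(s + 2) = 0 at s ∈ {-2, 2, 4}; ∂phi/∂t = -12(t + 1)(t + 2)(t + 4) = 0 at t ∈ {-4, -2, -1}.
The Hessian is diagonal: diag(phi_ss, phi_tt). Second derivatives: phi_ss(-2)=-864, phi_ss(2)=288, phi_ss(4)=-432; phi_tt(-4)=-72, phi_tt(-2)=24, phi_tt(-1)=-36.
Local minima occur where both diagonal entries positive: (2, -2). Count: 1.

1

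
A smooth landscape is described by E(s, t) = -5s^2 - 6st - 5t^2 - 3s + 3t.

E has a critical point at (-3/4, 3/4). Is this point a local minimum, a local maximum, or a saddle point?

local maximum

The Hessian of E is constant: H = [[-10, -6], [-6, -10]].
det(H) = (-10)·(-10) − (-6)² = 64.
det(H) > 0 and tr(H) = -20 < 0, so H is negative definite and the point is a local maximum.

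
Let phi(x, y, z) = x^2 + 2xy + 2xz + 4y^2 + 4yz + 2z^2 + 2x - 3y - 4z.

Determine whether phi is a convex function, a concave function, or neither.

phi is quadratic, so its Hessian is the constant matrix H = [[2, 2, 2], [2, 8, 4], [2, 4, 4]].
Leading principal minors: 2, 12, 16.
All positive ⇒ H ≻ 0 ⇒ convex.

convex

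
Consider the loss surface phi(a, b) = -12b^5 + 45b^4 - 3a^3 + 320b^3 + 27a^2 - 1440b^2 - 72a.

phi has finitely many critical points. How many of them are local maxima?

phi separates as a function of a plus a function of b, so ∇phi=0 decouples.
∂phi/∂a = -9(a - 4)(a - 2) = 0 at a ∈ {2, 4}; ∂phi/∂b = -60b(b - 4)(b - 3)(b + 4) = 0 at b ∈ {-4, 0, 3, 4}.
The Hessian is diagonal: diag(phi_aa, phi_bb). Second derivatives: phi_aa(2)=18, phi_aa(4)=-18; phi_bb(-4)=13440, phi_bb(0)=-2880, phi_bb(3)=1260, phi_bb(4)=-1920.
Local maxima occur where both diagonal entries negative: (4, 0), (4, 4). Count: 2.

2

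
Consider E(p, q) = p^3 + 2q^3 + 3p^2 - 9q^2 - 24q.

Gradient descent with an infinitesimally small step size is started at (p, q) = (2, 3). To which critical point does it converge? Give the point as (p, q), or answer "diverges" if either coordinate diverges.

E is separable, so gradient descent decouples: p follows -∂E/∂p, q follows -∂E/∂q.
∂E/∂p = 3p(p + 2); at p=2 this is 24, so p decreases.
∂E/∂q = 6(q - 4)(q + 1); at q=3 this is -24, so q increases.
p converges to its nearest critical value 0 (a local min of the p-part); q converges to 4. The iterate converges to (0, 4).

(0, 4)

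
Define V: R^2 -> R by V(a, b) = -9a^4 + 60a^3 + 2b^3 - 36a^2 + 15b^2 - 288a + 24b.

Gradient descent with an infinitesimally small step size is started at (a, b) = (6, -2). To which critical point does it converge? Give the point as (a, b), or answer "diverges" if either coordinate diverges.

diverges

V is separable, so gradient descent decouples: a follows -∂V/∂a, b follows -∂V/∂b.
∂V/∂a = -36(a - 4)(a - 2)(a + 1); at a=6 this is -2016, so a increases.
∂V/∂b = 6(b + 1)(b + 4); at b=-2 this is -12, so b increases.
The a-coordinate has no critical point in that direction and runs off to infinity.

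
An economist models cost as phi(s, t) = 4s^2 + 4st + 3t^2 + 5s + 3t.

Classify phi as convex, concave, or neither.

phi is quadratic, so its Hessian is the constant matrix H = [[8, 4], [4, 6]].
det(H) = 32, tr(H) = 14.
det(H) > 0 and tr(H) > 0, so H is positive definite everywhere: convex.

convex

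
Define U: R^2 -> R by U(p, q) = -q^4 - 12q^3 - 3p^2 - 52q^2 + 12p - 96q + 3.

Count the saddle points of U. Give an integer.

U separates as a function of p plus a function of q, so ∇U=0 decouples.
∂U/∂p = -6(p - 2) = 0 at p ∈ {2}; ∂U/∂q = -4(q + 2)(q + 3)(q + 4) = 0 at q ∈ {-4, -3, -2}.
The Hessian is diagonal: diag(U_pp, U_qq). Second derivatives: U_pp(2)=-6; U_qq(-4)=-8, U_qq(-3)=4, U_qq(-2)=-8.
Saddle points occur where the two diagonal entries have opposite signs: (2, -3). Count: 1.

1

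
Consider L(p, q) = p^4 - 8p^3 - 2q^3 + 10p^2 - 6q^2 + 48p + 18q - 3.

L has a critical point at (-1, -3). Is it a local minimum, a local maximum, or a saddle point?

local minimum

The mixed partial ∂²L/∂p∂q is 0, so the Hessian at any point is diag(L_pp, L_qq) = diag(4(3p^2 - 12p + 5), -12(q + 1)).
At (-1, -3): H = diag(80, 24).
Both eigenvalues are positive, so H is positive definite: a local minimum.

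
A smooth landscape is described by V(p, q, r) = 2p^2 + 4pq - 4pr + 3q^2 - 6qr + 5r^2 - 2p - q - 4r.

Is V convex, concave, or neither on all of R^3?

convex

V is quadratic, so its Hessian is the constant matrix H = [[4, 4, -4], [4, 6, -6], [-4, -6, 10]].
Leading principal minors: 4, 8, 32.
All positive ⇒ H ≻ 0 ⇒ convex.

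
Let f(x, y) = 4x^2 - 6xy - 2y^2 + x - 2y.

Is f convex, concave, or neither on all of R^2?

neither

f is quadratic, so its Hessian is the constant matrix H = [[8, -6], [-6, -4]].
det(H) = -68, tr(H) = 4.
det(H) < 0, so H is indefinite: neither convex nor concave.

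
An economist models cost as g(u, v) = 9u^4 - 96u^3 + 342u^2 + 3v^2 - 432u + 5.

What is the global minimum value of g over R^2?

-172

g(u,v) separates as P(u) + Q(v) + 5, so its minimum is min P + min Q + 5.
P'(u) = 36(u - 4)(u - 3)(u - 1) vanishes at u ∈ {1, 3, 4}; Q'(v) = 6v vanishes at v ∈ {0}.
Local minima of P (where P''>0): P(1)=-177, P(4)=-96. Local minima of Q: Q(0)=0.
So the global minimum of g is P(1) + Q(0) + 5 = -177 + 0 + 5 = -172, attained at (1, 0).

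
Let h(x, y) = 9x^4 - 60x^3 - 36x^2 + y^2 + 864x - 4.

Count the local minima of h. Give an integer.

h separates as a function of x plus a function of y, so ∇h=0 decouples.
∂h/∂x = 36(x - 4)(x - 3)(x + 2) = 0 at x ∈ {-2, 3, 4}; ∂h/∂y = 2y = 0 at y ∈ {0}.
The Hessian is diagonal: diag(h_xx, h_yy). Second derivatives: h_xx(-2)=1080, h_xx(3)=-180, h_xx(4)=216; h_yy(0)=2.
Local minima occur where both diagonal entries positive: (-2, 0), (4, 0). Count: 2.

2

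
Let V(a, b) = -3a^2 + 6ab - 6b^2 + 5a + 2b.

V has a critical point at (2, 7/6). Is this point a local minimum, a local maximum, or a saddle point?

The Hessian of V is constant: H = [[-6, 6], [6, -12]].
det(H) = (-6)·(-12) − 6² = 36.
det(H) > 0 and tr(H) = -18 < 0, so H is negative definite and the point is a local maximum.

local maximum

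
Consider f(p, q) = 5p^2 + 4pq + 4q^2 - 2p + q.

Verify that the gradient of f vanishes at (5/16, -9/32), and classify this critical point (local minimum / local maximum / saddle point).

local minimum

∇f = (10p + 4q - 2, 4p + 8q + 1); substituting (5/16, -9/32) gives ∇f = (0, 0), so (5/16, -9/32) is indeed a critical point.
The Hessian of f is constant: H = [[10, 4], [4, 8]].
det(H) = 10·8 − 4² = 64.
det(H) > 0 and tr(H) = 18 > 0, so H is positive definite and the point is a local minimum.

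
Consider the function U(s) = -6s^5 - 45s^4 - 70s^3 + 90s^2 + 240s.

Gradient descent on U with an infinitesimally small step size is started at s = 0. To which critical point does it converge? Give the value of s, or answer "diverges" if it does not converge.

-1

U'(s) = -30(s - 1)(s + 1)(s + 2)(s + 4), so U'(0) = 240.
Gradient descent moves in the -U' direction, i.e. s is decreasing.
The nearest critical point in that direction is s = -1, where U'' = 180 > 0 (a local minimum). The iterate converges there.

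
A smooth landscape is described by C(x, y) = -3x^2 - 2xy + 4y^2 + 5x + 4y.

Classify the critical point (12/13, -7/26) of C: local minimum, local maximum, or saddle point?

The Hessian of C is constant: H = [[-6, -2], [-2, 8]].
det(H) = (-6)·8 − (-2)² = -52.
Since det(H) < 0, H is indefinite and the critical point is a saddle point.

saddle point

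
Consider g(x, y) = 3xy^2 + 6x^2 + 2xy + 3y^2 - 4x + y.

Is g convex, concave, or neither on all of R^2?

The term 3xy^2 is cubic, so the Hessian is not constant.
∂²g/∂y² = 6x + 6, which takes both signs as x varies (negative for sufficiently negative x). A diagonal entry of the Hessian changing sign means the Hessian is neither positive- nor negative-semidefinite on all of R^2.

neither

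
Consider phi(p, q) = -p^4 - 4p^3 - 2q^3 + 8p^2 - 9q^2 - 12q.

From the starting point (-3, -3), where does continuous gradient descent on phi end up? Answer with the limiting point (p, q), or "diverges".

phi is separable, so gradient descent decouples: p follows -∂phi/∂p, q follows -∂phi/∂q.
∂phi/∂p = -4p(p - 1)(p + 4); at p=-3 this is -48, so p increases.
∂phi/∂q = -6(q + 1)(q + 2); at q=-3 this is -12, so q increases.
p converges to its nearest critical value 0 (a local min of the p-part); q converges to -2. The iterate converges to (0, -2).

(0, -2)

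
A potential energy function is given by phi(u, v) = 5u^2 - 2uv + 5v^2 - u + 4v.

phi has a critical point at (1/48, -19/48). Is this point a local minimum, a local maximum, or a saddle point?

local minimum

The Hessian of phi is constant: H = [[10, -2], [-2, 10]].
det(H) = 10·10 − (-2)² = 96.
det(H) > 0 and tr(H) = 20 > 0, so H is positive definite and the point is a local minimum.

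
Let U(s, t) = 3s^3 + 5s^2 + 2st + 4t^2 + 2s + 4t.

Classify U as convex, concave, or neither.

neither

The term 3s^3 is cubic, so the Hessian is not constant.
∂²U/∂s² = 18s + 10, which takes both signs as s varies (negative for sufficiently negative s). A diagonal entry of the Hessian changing sign means the Hessian is neither positive- nor negative-semidefinite on all of R^2.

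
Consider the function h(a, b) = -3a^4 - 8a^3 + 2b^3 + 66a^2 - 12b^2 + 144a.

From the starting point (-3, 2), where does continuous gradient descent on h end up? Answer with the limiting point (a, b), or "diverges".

(-1, 4)

h is separable, so gradient descent decouples: a follows -∂h/∂a, b follows -∂h/∂b.
∂h/∂a = -12(a - 3)(a + 1)(a + 4); at a=-3 this is -144, so a increases.
∂h/∂b = 6b(b - 4); at b=2 this is -24, so b increases.
a converges to its nearest critical value -1 (a local min of the a-part); b converges to 4. The iterate converges to (-1, 4).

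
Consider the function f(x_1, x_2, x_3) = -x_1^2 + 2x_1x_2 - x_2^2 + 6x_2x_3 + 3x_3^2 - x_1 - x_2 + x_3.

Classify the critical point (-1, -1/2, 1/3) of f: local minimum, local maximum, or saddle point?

The Hessian is constant: H = [[-2, 2, 0], [2, -2, 6], [0, 6, 6]].
Leading principal minors: Δ₁ = -2, Δ₂ = 0, Δ₃ = 72.
The minors fit neither the all-positive nor the alternating-sign pattern, so H is indefinite: a saddle point.

saddle point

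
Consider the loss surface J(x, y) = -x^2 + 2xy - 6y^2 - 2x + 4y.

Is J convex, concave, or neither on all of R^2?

J is quadratic, so its Hessian is the constant matrix H = [[-2, 2], [2, -12]].
det(H) = 20, tr(H) = -14.
det(H) > 0 and tr(H) < 0, so H is negative definite everywhere: concave.

concave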